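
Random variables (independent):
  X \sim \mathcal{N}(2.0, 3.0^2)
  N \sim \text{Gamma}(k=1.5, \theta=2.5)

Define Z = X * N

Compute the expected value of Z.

For independent RVs: E[XY] = E[X]*E[Y]
E[X] = 2
E[N] = 3.75
E[Z] = 2 * 3.75 = 7.5

7.5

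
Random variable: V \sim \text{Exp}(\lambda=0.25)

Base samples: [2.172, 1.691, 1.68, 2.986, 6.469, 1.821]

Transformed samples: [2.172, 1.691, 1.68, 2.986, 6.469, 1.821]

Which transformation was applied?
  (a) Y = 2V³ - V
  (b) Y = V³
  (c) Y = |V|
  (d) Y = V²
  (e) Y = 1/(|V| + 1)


Checking option (c) Y = |V|:
  V = 2.172 -> Y = 2.172 ✓
  V = 1.691 -> Y = 1.691 ✓
  V = 1.68 -> Y = 1.68 ✓
All samples match this transformation.

(c) |V|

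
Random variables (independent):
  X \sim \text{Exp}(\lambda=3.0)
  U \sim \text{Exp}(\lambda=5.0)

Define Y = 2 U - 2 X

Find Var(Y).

For independent RVs: Var(aX + bY) = a²Var(X) + b²Var(Y)
Var(X) = 0.11111111
Var(U) = 0.04
Var(Y) = (-2)²*0.11111111 + 2²*0.04
= 4*0.11111111 + 4*0.04 = 0.60444444

0.60444444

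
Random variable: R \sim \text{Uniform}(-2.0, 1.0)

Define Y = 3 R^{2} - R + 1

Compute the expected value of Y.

E[Y] = 3*E[R²] - 1*E[R] + 1
E[R] = -0.5
E[R²] = Var(R) + (E[R])² = 0.75 + 0.25 = 1
E[Y] = 3*1 - 1*(-0.5) + 1 = 4.5

4.5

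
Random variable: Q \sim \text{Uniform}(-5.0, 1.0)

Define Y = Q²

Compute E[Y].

E[Q²] = Var(Q) + (E[Q])² = 3 + 4 = 7

7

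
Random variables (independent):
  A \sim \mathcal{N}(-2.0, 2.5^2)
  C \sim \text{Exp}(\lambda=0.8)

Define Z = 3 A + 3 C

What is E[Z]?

E[Z] = 3*E[A] + 3*E[C]
E[A] = -2
E[C] = 1.25
E[Z] = 3*(-2) + 3*1.25 = -2.25

-2.25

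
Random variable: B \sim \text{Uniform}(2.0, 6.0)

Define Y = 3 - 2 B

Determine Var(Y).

For Y = aB + b: Var(Y) = a² * Var(B)
Var(B) = (6 - 2)^2/12 = 1.3333333
Var(Y) = (-2)² * 1.3333333 = 4 * 1.3333333 = 5.3333333

5.3333333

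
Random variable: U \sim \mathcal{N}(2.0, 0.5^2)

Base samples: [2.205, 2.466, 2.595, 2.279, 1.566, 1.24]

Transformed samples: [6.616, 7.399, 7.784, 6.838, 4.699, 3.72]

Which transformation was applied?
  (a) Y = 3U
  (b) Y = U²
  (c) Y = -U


Checking option (a) Y = 3U:
  U = 2.205 -> Y = 6.616 ✓
  U = 2.466 -> Y = 7.399 ✓
  U = 2.595 -> Y = 7.784 ✓
All samples match this transformation.

(a) 3U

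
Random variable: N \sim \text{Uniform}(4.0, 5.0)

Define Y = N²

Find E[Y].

E[N²] = Var(N) + (E[N])² = 0.083333333 + 20.25 = 20.333333

20.333333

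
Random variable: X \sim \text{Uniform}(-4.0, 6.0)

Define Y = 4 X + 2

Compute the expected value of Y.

For Y = 4X + 2:
E[Y] = 4 * E[X] + 2
E[X] = (-4 + 6)/2 = 1
E[Y] = 4 * 1 + 2 = 6

6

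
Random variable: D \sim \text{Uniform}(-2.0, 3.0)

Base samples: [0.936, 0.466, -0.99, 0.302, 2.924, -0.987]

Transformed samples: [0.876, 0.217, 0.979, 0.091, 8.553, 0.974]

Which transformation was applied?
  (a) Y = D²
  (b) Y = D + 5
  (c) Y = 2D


Checking option (a) Y = D²:
  D = 0.936 -> Y = 0.876 ✓
  D = 0.466 -> Y = 0.217 ✓
  D = -0.99 -> Y = 0.979 ✓
All samples match this transformation.

(a) D²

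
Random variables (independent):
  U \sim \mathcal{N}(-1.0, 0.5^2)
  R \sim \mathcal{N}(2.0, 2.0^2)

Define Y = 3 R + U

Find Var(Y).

For independent RVs: Var(aX + bY) = a²Var(X) + b²Var(Y)
Var(U) = 0.25
Var(R) = 4
Var(Y) = 1²*0.25 + 3²*4
= 1*0.25 + 9*4 = 36.25

36.25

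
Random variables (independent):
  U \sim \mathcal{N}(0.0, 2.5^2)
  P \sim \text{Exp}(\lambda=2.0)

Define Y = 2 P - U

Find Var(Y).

For independent RVs: Var(aX + bY) = a²Var(X) + b²Var(Y)
Var(U) = 6.25
Var(P) = 0.25
Var(Y) = (-1)²*6.25 + 2²*0.25
= 1*6.25 + 4*0.25 = 7.25

7.25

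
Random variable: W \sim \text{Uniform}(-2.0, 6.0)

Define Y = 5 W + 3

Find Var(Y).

For Y = aW + b: Var(Y) = a² * Var(W)
Var(W) = (6 + 2)^2/12 = 5.3333333
Var(Y) = 5² * 5.3333333 = 25 * 5.3333333 = 133.33333

133.33333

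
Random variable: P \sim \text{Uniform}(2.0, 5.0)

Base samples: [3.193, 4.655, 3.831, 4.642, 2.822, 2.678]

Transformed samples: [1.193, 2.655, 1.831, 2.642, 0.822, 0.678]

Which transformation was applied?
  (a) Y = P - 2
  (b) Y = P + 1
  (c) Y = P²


Checking option (a) Y = P - 2:
  P = 3.193 -> Y = 1.193 ✓
  P = 4.655 -> Y = 2.655 ✓
  P = 3.831 -> Y = 1.831 ✓
All samples match this transformation.

(a) P - 2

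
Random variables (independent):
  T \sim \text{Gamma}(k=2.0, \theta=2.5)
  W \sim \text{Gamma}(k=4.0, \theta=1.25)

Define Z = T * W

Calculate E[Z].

For independent RVs: E[XY] = E[X]*E[Y]
E[T] = 5
E[W] = 5
E[Z] = 5 * 5 = 25

25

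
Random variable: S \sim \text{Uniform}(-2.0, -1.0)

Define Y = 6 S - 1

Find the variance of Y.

For Y = aS + b: Var(Y) = a² * Var(S)
Var(S) = (-1 + 2)^2/12 = 0.083333333
Var(Y) = 6² * 0.083333333 = 36 * 0.083333333 = 3

3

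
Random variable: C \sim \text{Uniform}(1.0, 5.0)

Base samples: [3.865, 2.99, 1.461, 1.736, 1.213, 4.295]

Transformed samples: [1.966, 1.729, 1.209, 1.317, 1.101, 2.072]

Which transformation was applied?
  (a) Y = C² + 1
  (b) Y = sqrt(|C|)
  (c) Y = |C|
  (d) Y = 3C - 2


Checking option (b) Y = sqrt(|C|):
  C = 3.865 -> Y = 1.966 ✓
  C = 2.99 -> Y = 1.729 ✓
  C = 1.461 -> Y = 1.209 ✓
All samples match this transformation.

(b) sqrt(|C|)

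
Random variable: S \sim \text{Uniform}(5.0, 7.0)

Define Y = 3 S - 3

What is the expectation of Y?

For Y = 3S - 3:
E[Y] = 3 * E[S] - 3
E[S] = (5 + 7)/2 = 6
E[Y] = 3 * 6 - 3 = 15

15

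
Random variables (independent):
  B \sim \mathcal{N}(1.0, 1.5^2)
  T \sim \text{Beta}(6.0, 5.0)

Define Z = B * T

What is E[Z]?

For independent RVs: E[XY] = E[X]*E[Y]
E[B] = 1
E[T] = 0.54545455
E[Z] = 1 * 0.54545455 = 0.54545455

0.54545455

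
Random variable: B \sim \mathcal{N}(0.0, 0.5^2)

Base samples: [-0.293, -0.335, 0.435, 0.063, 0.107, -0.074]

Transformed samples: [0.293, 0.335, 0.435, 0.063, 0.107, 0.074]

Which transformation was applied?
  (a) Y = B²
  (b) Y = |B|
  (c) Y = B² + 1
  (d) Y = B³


Checking option (b) Y = |B|:
  B = -0.293 -> Y = 0.293 ✓
  B = -0.335 -> Y = 0.335 ✓
  B = 0.435 -> Y = 0.435 ✓
All samples match this transformation.

(b) |B|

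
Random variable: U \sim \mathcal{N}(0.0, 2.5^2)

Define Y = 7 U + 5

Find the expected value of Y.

For Y = 7U + 5:
E[Y] = 7 * E[U] + 5
E[U] = 0.0 = 0
E[Y] = 7 * 0 + 5 = 5

5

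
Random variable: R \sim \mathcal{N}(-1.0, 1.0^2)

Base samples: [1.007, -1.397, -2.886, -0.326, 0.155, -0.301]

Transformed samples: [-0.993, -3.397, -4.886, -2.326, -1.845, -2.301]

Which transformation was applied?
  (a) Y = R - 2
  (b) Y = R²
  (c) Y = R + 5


Checking option (a) Y = R - 2:
  R = 1.007 -> Y = -0.993 ✓
  R = -1.397 -> Y = -3.397 ✓
  R = -2.886 -> Y = -4.886 ✓
All samples match this transformation.

(a) R - 2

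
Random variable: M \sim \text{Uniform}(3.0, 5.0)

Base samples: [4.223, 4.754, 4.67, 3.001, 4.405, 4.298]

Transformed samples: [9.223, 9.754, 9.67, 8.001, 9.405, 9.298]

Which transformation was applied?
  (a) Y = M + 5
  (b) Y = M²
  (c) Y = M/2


Checking option (a) Y = M + 5:
  M = 4.223 -> Y = 9.223 ✓
  M = 4.754 -> Y = 9.754 ✓
  M = 4.67 -> Y = 9.67 ✓
All samples match this transformation.

(a) M + 5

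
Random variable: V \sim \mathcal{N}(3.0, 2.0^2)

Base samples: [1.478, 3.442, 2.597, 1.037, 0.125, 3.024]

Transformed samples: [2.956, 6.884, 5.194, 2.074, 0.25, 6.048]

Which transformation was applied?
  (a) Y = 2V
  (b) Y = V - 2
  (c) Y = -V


Checking option (a) Y = 2V:
  V = 1.478 -> Y = 2.956 ✓
  V = 3.442 -> Y = 6.884 ✓
  V = 2.597 -> Y = 5.194 ✓
All samples match this transformation.

(a) 2V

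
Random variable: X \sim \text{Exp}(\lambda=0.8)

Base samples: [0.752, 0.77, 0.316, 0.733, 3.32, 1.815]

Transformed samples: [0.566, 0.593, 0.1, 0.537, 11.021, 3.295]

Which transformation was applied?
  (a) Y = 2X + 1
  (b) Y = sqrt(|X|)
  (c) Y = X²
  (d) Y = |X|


Checking option (c) Y = X²:
  X = 0.752 -> Y = 0.566 ✓
  X = 0.77 -> Y = 0.593 ✓
  X = 0.316 -> Y = 0.1 ✓
All samples match this transformation.

(c) X²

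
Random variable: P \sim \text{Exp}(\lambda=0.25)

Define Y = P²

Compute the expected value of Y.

E[P²] = Var(P) + (E[P])² = 16 + 16 = 32

32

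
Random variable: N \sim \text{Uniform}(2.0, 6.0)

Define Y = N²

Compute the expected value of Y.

Using E[X²] = Var(X) + (E[X])²:
E[N] = 4
Var(N) = (6 - 2)^2/12 = 1.3333333
E[N²] = 1.3333333 + 4² = 1.3333333 + 16 = 17.333333

17.333333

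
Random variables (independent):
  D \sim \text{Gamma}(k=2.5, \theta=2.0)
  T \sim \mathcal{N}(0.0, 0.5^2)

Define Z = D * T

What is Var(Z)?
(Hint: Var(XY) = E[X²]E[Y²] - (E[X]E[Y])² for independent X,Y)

Var(XY) = E[X²]E[Y²] - (E[X]E[Y])²
E[D] = 5, Var(D) = 10
E[T] = 0, Var(T) = 0.25
E[D²] = 10 + 5² = 35
E[T²] = 0.25 + 0² = 0.25
Var(Z) = 35*0.25 - (5*0)²
= 8.75 - 0 = 8.75

8.75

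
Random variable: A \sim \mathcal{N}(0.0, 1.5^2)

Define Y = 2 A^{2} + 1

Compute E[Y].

E[Y] = 2*E[A²] + 1
E[A] = 0
E[A²] = Var(A) + (E[A])² = 2.25 + 0 = 2.25
E[Y] = 2*2.25 + 1 = 5.5

5.5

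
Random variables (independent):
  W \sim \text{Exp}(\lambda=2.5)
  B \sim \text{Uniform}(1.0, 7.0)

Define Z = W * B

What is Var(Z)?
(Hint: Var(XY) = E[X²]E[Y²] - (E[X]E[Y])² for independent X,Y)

Var(XY) = E[X²]E[Y²] - (E[X]E[Y])²
E[W] = 0.4, Var(W) = 0.16
E[B] = 4, Var(B) = 3
E[W²] = 0.16 + 0.4² = 0.32
E[B²] = 3 + 4² = 19
Var(Z) = 0.32*19 - (0.4*4)²
= 6.08 - 2.56 = 3.52

3.52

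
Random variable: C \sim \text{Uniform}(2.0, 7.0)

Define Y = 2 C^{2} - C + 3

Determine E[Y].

E[Y] = 2*E[C²] - 1*E[C] + 3
E[C] = 4.5
E[C²] = Var(C) + (E[C])² = 2.0833333 + 20.25 = 22.333333
E[Y] = 2*22.333333 - 1*4.5 + 3 = 43.166667

43.166667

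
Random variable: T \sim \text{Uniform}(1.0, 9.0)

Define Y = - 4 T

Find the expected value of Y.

For Y = -4T:
E[Y] = -4 * E[T]
E[T] = (1 + 9)/2 = 5
E[Y] = -4 * 5 = -20

-20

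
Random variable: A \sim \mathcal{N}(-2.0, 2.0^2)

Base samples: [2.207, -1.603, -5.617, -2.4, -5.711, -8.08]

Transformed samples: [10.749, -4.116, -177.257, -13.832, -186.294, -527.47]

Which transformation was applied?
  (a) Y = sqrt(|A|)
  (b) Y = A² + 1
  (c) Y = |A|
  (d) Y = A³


Checking option (d) Y = A³:
  A = 2.207 -> Y = 10.749 ✓
  A = -1.603 -> Y = -4.116 ✓
  A = -5.617 -> Y = -177.257 ✓
All samples match this transformation.

(d) A³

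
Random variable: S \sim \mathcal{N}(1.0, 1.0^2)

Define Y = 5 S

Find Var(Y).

For Y = aS + b: Var(Y) = a² * Var(S)
Var(S) = 1.0^2 = 1
Var(Y) = 5² * 1 = 25 * 1 = 25

25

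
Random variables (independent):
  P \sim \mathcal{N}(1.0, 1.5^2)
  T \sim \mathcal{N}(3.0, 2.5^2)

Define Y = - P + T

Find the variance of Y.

For independent RVs: Var(aX + bY) = a²Var(X) + b²Var(Y)
Var(P) = 2.25
Var(T) = 6.25
Var(Y) = (-1)²*2.25 + 1²*6.25
= 1*2.25 + 1*6.25 = 8.5

8.5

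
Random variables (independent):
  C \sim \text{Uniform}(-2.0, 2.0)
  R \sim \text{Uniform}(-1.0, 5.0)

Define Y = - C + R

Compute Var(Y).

For independent RVs: Var(aX + bY) = a²Var(X) + b²Var(Y)
Var(C) = 1.3333333
Var(R) = 3
Var(Y) = (-1)²*1.3333333 + 1²*3
= 1*1.3333333 + 1*3 = 4.3333333

4.3333333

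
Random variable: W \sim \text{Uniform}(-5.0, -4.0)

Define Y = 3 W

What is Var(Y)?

For Y = aW + b: Var(Y) = a² * Var(W)
Var(W) = (-4 + 5)^2/12 = 0.083333333
Var(Y) = 3² * 0.083333333 = 9 * 0.083333333 = 0.75

0.75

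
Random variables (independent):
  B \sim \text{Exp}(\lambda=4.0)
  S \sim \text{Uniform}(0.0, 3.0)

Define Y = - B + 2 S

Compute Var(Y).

For independent RVs: Var(aX + bY) = a²Var(X) + b²Var(Y)
Var(B) = 0.0625
Var(S) = 0.75
Var(Y) = (-1)²*0.0625 + 2²*0.75
= 1*0.0625 + 4*0.75 = 3.0625

3.0625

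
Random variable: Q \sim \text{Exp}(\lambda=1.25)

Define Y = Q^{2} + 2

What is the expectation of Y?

E[Y] = 1*E[Q²] + 2
E[Q] = 0.8
E[Q²] = Var(Q) + (E[Q])² = 0.64 + 0.64 = 1.28
E[Y] = 1*1.28 + 2 = 3.28

3.28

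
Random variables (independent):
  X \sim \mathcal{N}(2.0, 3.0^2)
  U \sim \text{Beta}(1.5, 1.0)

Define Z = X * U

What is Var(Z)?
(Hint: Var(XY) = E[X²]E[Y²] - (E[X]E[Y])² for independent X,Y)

Var(XY) = E[X²]E[Y²] - (E[X]E[Y])²
E[X] = 2, Var(X) = 9
E[U] = 0.6, Var(U) = 0.068571429
E[X²] = 9 + 2² = 13
E[U²] = 0.068571429 + 0.6² = 0.42857143
Var(Z) = 13*0.42857143 - (2*0.6)²
= 5.5714286 - 1.44 = 4.1314286

4.1314286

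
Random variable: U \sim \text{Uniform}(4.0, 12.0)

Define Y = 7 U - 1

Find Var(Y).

For Y = aU + b: Var(Y) = a² * Var(U)
Var(U) = (12 - 4)^2/12 = 5.3333333
Var(Y) = 7² * 5.3333333 = 49 * 5.3333333 = 261.33333

261.33333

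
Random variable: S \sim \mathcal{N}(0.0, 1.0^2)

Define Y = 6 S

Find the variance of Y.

For Y = aS + b: Var(Y) = a² * Var(S)
Var(S) = 1.0^2 = 1
Var(Y) = 6² * 1 = 36 * 1 = 36

36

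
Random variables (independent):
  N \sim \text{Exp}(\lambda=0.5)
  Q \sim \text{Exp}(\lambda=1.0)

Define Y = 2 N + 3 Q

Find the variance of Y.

For independent RVs: Var(aX + bY) = a²Var(X) + b²Var(Y)
Var(N) = 4
Var(Q) = 1
Var(Y) = 2²*4 + 3²*1
= 4*4 + 9*1 = 25

25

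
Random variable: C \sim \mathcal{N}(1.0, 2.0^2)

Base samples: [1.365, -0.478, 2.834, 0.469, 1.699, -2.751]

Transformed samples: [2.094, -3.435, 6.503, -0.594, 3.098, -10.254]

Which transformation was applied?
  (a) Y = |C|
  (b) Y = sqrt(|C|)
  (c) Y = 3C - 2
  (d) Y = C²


Checking option (c) Y = 3C - 2:
  C = 1.365 -> Y = 2.094 ✓
  C = -0.478 -> Y = -3.435 ✓
  C = 2.834 -> Y = 6.503 ✓
All samples match this transformation.

(c) 3C - 2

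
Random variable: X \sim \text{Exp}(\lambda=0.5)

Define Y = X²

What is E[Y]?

Using E[X²] = Var(X) + (E[X])²:
E[X] = 2
Var(X) = 1/0.5^2 = 4
E[X²] = 4 + 2² = 4 + 4 = 8

8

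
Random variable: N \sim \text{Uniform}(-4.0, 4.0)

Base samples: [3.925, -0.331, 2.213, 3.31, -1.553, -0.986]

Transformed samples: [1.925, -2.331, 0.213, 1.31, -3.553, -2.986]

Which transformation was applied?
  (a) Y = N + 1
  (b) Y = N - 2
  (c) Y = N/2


Checking option (b) Y = N - 2:
  N = 3.925 -> Y = 1.925 ✓
  N = -0.331 -> Y = -2.331 ✓
  N = 2.213 -> Y = 0.213 ✓
All samples match this transformation.

(b) N - 2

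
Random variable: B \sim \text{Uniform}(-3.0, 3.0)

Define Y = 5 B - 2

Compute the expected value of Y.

For Y = 5B - 2:
E[Y] = 5 * E[B] - 2
E[B] = (-3 + 3)/2 = 0
E[Y] = 5 * 0 - 2 = -2

-2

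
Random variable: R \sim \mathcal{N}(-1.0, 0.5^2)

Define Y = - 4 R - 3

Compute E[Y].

For Y = -4R - 3:
E[Y] = -4 * E[R] - 3
E[R] = -1.0 = -1
E[Y] = -4 * (-1) - 3 = 1

1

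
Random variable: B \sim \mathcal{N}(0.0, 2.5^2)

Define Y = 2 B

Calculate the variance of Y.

For Y = aB + b: Var(Y) = a² * Var(B)
Var(B) = 2.5^2 = 6.25
Var(Y) = 2² * 6.25 = 4 * 6.25 = 25

25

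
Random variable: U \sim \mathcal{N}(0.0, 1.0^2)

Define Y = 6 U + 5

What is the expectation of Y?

For Y = 6U + 5:
E[Y] = 6 * E[U] + 5
E[U] = 0.0 = 0
E[Y] = 6 * 0 + 5 = 5

5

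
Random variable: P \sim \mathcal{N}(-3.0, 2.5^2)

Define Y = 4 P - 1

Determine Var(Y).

For Y = aP + b: Var(Y) = a² * Var(P)
Var(P) = 2.5^2 = 6.25
Var(Y) = 4² * 6.25 = 16 * 6.25 = 100

100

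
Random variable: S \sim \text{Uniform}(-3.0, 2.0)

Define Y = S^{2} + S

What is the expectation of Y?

E[Y] = 1*E[S²] + 1*E[S]
E[S] = -0.5
E[S²] = Var(S) + (E[S])² = 2.0833333 + 0.25 = 2.3333333
E[Y] = 1*2.3333333 + 1*(-0.5) = 1.8333333

1.8333333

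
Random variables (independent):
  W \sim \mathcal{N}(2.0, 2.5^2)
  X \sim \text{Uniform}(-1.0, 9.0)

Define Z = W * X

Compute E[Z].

For independent RVs: E[XY] = E[X]*E[Y]
E[W] = 2
E[X] = 4
E[Z] = 2 * 4 = 8

8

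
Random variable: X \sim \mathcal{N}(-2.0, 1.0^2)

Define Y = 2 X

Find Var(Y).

For Y = aX + b: Var(Y) = a² * Var(X)
Var(X) = 1.0^2 = 1
Var(Y) = 2² * 1 = 4 * 1 = 4

4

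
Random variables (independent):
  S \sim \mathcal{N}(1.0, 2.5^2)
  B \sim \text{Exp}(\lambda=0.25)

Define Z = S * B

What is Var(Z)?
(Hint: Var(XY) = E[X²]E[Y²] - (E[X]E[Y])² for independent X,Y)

Var(XY) = E[X²]E[Y²] - (E[X]E[Y])²
E[S] = 1, Var(S) = 6.25
E[B] = 4, Var(B) = 16
E[S²] = 6.25 + 1² = 7.25
E[B²] = 16 + 4² = 32
Var(Z) = 7.25*32 - (1*4)²
= 232 - 16 = 216

216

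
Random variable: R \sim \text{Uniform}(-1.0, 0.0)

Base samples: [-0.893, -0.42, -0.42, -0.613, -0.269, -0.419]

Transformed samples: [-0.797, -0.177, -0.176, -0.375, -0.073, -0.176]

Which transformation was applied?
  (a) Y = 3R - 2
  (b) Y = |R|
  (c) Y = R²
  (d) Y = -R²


Checking option (d) Y = -R²:
  R = -0.893 -> Y = -0.797 ✓
  R = -0.42 -> Y = -0.177 ✓
  R = -0.42 -> Y = -0.176 ✓
All samples match this transformation.

(d) -R²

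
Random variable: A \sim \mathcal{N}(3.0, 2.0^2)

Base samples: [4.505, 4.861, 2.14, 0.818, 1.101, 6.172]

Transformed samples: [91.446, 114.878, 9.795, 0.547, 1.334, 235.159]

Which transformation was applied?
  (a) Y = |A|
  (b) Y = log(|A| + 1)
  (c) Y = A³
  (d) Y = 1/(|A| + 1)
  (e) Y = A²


Checking option (c) Y = A³:
  A = 4.505 -> Y = 91.446 ✓
  A = 4.861 -> Y = 114.878 ✓
  A = 2.14 -> Y = 9.795 ✓
All samples match this transformation.

(c) A³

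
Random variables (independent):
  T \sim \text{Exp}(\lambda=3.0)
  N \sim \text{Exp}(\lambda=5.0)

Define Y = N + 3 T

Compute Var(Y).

For independent RVs: Var(aX + bY) = a²Var(X) + b²Var(Y)
Var(T) = 0.11111111
Var(N) = 0.04
Var(Y) = 3²*0.11111111 + 1²*0.04
= 9*0.11111111 + 1*0.04 = 1.04

1.04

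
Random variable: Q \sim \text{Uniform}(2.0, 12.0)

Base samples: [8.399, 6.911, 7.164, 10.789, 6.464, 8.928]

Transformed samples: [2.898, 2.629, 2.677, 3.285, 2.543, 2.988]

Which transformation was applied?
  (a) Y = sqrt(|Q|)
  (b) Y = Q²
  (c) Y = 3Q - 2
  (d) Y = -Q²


Checking option (a) Y = sqrt(|Q|):
  Q = 8.399 -> Y = 2.898 ✓
  Q = 6.911 -> Y = 2.629 ✓
  Q = 7.164 -> Y = 2.677 ✓
All samples match this transformation.

(a) sqrt(|Q|)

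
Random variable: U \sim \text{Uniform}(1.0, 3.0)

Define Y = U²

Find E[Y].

E[U²] = Var(U) + (E[U])² = 0.33333333 + 4 = 4.3333333

4.3333333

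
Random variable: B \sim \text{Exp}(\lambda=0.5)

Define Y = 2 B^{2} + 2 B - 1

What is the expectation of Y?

E[Y] = 2*E[B²] + 2*E[B] - 1
E[B] = 2
E[B²] = Var(B) + (E[B])² = 4 + 4 = 8
E[Y] = 2*8 + 2*2 - 1 = 19

19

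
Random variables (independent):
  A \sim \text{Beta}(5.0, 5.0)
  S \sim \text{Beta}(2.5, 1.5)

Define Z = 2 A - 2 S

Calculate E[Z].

E[Z] = 2*E[A] - 2*E[S]
E[A] = 0.5
E[S] = 0.625
E[Z] = 2*0.5 - 2*0.625 = -0.25

-0.25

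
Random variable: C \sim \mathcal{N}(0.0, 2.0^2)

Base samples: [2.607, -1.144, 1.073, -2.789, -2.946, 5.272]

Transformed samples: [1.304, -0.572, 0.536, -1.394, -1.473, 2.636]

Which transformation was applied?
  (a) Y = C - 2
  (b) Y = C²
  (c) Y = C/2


Checking option (c) Y = C/2:
  C = 2.607 -> Y = 1.304 ✓
  C = -1.144 -> Y = -0.572 ✓
  C = 1.073 -> Y = 0.536 ✓
All samples match this transformation.

(c) C/2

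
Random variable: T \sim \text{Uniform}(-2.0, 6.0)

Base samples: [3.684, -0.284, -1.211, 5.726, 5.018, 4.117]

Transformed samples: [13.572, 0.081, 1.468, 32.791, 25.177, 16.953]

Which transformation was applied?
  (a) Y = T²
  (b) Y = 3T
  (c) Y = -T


Checking option (a) Y = T²:
  T = 3.684 -> Y = 13.572 ✓
  T = -0.284 -> Y = 0.081 ✓
  T = -1.211 -> Y = 1.468 ✓
All samples match this transformation.

(a) T²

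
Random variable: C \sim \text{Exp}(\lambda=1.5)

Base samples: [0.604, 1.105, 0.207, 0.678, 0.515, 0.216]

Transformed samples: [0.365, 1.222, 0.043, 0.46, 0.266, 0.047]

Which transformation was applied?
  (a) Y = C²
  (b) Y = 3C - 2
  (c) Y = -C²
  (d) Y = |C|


Checking option (a) Y = C²:
  C = 0.604 -> Y = 0.365 ✓
  C = 1.105 -> Y = 1.222 ✓
  C = 0.207 -> Y = 0.043 ✓
All samples match this transformation.

(a) C²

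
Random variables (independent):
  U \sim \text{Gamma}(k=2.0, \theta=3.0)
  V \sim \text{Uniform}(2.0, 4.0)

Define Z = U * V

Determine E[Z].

For independent RVs: E[XY] = E[X]*E[Y]
E[U] = 6
E[V] = 3
E[Z] = 6 * 3 = 18

18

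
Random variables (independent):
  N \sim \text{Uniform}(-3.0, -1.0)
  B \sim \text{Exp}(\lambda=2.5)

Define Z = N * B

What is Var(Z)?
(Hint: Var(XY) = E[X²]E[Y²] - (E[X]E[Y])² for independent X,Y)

Var(XY) = E[X²]E[Y²] - (E[X]E[Y])²
E[N] = -2, Var(N) = 0.33333333
E[B] = 0.4, Var(B) = 0.16
E[N²] = 0.33333333 + (-2)² = 4.3333333
E[B²] = 0.16 + 0.4² = 0.32
Var(Z) = 4.3333333*0.32 - (-2*0.4)²
= 1.3866667 - 0.64 = 0.74666667

0.74666667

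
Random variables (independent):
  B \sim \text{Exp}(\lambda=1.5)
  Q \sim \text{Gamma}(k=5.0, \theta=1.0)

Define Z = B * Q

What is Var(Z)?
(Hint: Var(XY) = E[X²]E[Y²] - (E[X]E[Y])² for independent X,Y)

Var(XY) = E[X²]E[Y²] - (E[X]E[Y])²
E[B] = 0.66666667, Var(B) = 0.44444444
E[Q] = 5, Var(Q) = 5
E[B²] = 0.44444444 + 0.66666667² = 0.88888889
E[Q²] = 5 + 5² = 30
Var(Z) = 0.88888889*30 - (0.66666667*5)²
= 26.666667 - 11.111111 = 15.555556

15.555556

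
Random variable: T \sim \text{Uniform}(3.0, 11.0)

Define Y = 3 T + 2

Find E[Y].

For Y = 3T + 2:
E[Y] = 3 * E[T] + 2
E[T] = (3 + 11)/2 = 7
E[Y] = 3 * 7 + 2 = 23

23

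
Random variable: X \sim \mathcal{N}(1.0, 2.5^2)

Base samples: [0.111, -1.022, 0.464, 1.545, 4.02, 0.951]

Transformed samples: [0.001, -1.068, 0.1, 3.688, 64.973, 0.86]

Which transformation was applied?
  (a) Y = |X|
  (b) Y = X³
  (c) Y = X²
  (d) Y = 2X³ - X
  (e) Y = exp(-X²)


Checking option (b) Y = X³:
  X = 0.111 -> Y = 0.001 ✓
  X = -1.022 -> Y = -1.068 ✓
  X = 0.464 -> Y = 0.1 ✓
All samples match this transformation.

(b) X³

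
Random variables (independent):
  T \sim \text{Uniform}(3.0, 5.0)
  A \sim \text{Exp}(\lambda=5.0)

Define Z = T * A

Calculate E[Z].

For independent RVs: E[XY] = E[X]*E[Y]
E[T] = 4
E[A] = 0.2
E[Z] = 4 * 0.2 = 0.8

0.8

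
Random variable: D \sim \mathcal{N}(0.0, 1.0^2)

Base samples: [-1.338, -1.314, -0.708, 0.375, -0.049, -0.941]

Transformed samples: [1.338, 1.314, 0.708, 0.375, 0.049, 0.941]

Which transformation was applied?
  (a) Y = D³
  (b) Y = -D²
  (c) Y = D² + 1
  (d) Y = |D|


Checking option (d) Y = |D|:
  D = -1.338 -> Y = 1.338 ✓
  D = -1.314 -> Y = 1.314 ✓
  D = -0.708 -> Y = 0.708 ✓
All samples match this transformation.

(d) |D|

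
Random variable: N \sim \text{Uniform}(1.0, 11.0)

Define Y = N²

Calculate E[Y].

E[N²] = Var(N) + (E[N])² = 8.3333333 + 36 = 44.333333

44.333333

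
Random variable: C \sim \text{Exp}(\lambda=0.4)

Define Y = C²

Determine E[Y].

Using E[X²] = Var(X) + (E[X])²:
E[C] = 2.5
Var(C) = 1/0.4^2 = 6.25
E[C²] = 6.25 + 2.5² = 6.25 + 6.25 = 12.5

12.5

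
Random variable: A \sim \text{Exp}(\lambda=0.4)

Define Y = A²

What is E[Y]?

Using E[X²] = Var(X) + (E[X])²:
E[A] = 2.5
Var(A) = 1/0.4^2 = 6.25
E[A²] = 6.25 + 2.5² = 6.25 + 6.25 = 12.5

12.5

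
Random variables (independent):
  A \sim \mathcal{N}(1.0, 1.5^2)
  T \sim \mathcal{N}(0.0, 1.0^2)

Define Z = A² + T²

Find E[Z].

E[Z] = E[A²] + E[T²]
E[A²] = Var(A) + E[A]² = 2.25 + 1 = 3.25
E[T²] = Var(T) + E[T]² = 1 + 0 = 1
E[Z] = 3.25 + 1 = 4.25

4.25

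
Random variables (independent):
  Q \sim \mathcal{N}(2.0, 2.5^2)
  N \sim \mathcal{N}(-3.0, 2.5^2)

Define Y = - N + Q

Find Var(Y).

For independent RVs: Var(aX + bY) = a²Var(X) + b²Var(Y)
Var(Q) = 6.25
Var(N) = 6.25
Var(Y) = 1²*6.25 + (-1)²*6.25
= 1*6.25 + 1*6.25 = 12.5

12.5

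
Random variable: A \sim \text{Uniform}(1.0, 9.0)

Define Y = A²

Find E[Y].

Using E[X²] = Var(X) + (E[X])²:
E[A] = 5
Var(A) = (9 - 1)^2/12 = 5.3333333
E[A²] = 5.3333333 + 5² = 5.3333333 + 25 = 30.333333

30.333333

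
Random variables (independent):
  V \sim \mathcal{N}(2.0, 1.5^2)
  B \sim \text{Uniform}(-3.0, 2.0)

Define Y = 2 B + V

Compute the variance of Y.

For independent RVs: Var(aX + bY) = a²Var(X) + b²Var(Y)
Var(V) = 2.25
Var(B) = 2.0833333
Var(Y) = 1²*2.25 + 2²*2.0833333
= 1*2.25 + 4*2.0833333 = 10.583333

10.583333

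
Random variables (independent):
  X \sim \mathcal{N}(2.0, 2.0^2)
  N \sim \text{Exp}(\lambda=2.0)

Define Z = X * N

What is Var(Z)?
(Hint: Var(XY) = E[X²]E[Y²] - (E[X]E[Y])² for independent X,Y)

Var(XY) = E[X²]E[Y²] - (E[X]E[Y])²
E[X] = 2, Var(X) = 4
E[N] = 0.5, Var(N) = 0.25
E[X²] = 4 + 2² = 8
E[N²] = 0.25 + 0.5² = 0.5
Var(Z) = 8*0.5 - (2*0.5)²
= 4 - 1 = 3

3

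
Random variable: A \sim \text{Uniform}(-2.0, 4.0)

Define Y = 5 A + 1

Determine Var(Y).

For Y = aA + b: Var(Y) = a² * Var(A)
Var(A) = (4 + 2)^2/12 = 3
Var(Y) = 5² * 3 = 25 * 3 = 75

75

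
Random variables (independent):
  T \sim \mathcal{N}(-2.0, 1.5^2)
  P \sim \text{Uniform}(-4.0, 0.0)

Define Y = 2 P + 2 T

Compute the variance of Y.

For independent RVs: Var(aX + bY) = a²Var(X) + b²Var(Y)
Var(T) = 2.25
Var(P) = 1.3333333
Var(Y) = 2²*2.25 + 2²*1.3333333
= 4*2.25 + 4*1.3333333 = 14.333333

14.333333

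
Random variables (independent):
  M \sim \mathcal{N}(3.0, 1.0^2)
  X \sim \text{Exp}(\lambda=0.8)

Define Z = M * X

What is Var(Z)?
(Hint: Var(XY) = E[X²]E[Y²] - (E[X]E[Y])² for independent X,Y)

Var(XY) = E[X²]E[Y²] - (E[X]E[Y])²
E[M] = 3, Var(M) = 1
E[X] = 1.25, Var(X) = 1.5625
E[M²] = 1 + 3² = 10
E[X²] = 1.5625 + 1.25² = 3.125
Var(Z) = 10*3.125 - (3*1.25)²
= 31.25 - 14.0625 = 17.1875

17.1875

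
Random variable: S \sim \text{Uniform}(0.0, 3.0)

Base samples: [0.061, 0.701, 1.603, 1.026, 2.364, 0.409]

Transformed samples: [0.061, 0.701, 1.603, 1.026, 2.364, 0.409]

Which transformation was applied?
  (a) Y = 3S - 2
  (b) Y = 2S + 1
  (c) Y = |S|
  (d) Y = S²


Checking option (c) Y = |S|:
  S = 0.061 -> Y = 0.061 ✓
  S = 0.701 -> Y = 0.701 ✓
  S = 1.603 -> Y = 1.603 ✓
All samples match this transformation.

(c) |S|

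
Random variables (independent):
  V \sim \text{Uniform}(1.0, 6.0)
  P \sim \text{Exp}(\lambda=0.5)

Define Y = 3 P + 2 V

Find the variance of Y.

For independent RVs: Var(aX + bY) = a²Var(X) + b²Var(Y)
Var(V) = 2.0833333
Var(P) = 4
Var(Y) = 2²*2.0833333 + 3²*4
= 4*2.0833333 + 9*4 = 44.333333

44.333333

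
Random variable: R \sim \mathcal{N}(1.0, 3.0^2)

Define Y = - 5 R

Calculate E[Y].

For Y = -5R:
E[Y] = -5 * E[R]
E[R] = 1.0 = 1
E[Y] = -5 * 1 = -5

-5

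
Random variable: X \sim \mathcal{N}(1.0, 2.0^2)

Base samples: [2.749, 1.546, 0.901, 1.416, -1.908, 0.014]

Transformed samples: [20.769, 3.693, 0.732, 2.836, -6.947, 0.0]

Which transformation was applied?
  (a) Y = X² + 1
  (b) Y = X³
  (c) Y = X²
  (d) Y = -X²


Checking option (b) Y = X³:
  X = 2.749 -> Y = 20.769 ✓
  X = 1.546 -> Y = 3.693 ✓
  X = 0.901 -> Y = 0.732 ✓
All samples match this transformation.

(b) X³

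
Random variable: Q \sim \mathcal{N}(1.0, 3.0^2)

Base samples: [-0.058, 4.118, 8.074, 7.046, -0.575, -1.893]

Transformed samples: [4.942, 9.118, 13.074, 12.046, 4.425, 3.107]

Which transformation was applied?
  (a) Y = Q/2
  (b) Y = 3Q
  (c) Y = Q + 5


Checking option (c) Y = Q + 5:
  Q = -0.058 -> Y = 4.942 ✓
  Q = 4.118 -> Y = 9.118 ✓
  Q = 8.074 -> Y = 13.074 ✓
All samples match this transformation.

(c) Q + 5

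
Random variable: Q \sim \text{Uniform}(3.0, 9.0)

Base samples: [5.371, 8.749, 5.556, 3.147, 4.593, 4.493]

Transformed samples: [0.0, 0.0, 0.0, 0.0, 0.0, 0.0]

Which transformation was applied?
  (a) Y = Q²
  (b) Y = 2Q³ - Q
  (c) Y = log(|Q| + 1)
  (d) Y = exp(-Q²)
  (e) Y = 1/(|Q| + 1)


Checking option (d) Y = exp(-Q²):
  Q = 5.371 -> Y = 0.0 ✓
  Q = 8.749 -> Y = 0.0 ✓
  Q = 5.556 -> Y = 0.0 ✓
All samples match this transformation.

(d) exp(-Q²)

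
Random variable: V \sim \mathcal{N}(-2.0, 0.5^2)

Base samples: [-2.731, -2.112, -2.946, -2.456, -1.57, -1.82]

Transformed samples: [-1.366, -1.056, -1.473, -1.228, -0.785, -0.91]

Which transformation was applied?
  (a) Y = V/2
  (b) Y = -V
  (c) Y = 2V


Checking option (a) Y = V/2:
  V = -2.731 -> Y = -1.366 ✓
  V = -2.112 -> Y = -1.056 ✓
  V = -2.946 -> Y = -1.473 ✓
All samples match this transformation.

(a) V/2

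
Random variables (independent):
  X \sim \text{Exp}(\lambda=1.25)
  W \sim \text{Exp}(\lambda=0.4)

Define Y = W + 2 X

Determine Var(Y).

For independent RVs: Var(aX + bY) = a²Var(X) + b²Var(Y)
Var(X) = 0.64
Var(W) = 6.25
Var(Y) = 2²*0.64 + 1²*6.25
= 4*0.64 + 1*6.25 = 8.81

8.81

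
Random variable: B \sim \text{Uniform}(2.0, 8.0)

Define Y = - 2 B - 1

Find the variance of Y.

For Y = aB + b: Var(Y) = a² * Var(B)
Var(B) = (8 - 2)^2/12 = 3
Var(Y) = (-2)² * 3 = 4 * 3 = 12

12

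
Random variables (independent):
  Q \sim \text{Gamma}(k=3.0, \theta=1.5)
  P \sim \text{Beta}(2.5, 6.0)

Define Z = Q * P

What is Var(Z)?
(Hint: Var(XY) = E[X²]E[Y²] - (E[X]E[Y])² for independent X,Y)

Var(XY) = E[X²]E[Y²] - (E[X]E[Y])²
E[Q] = 4.5, Var(Q) = 6.75
E[P] = 0.29411765, Var(P) = 0.021853943
E[Q²] = 6.75 + 4.5² = 27
E[P²] = 0.021853943 + 0.29411765² = 0.10835913
Var(Z) = 27*0.10835913 - (4.5*0.29411765)²
= 2.9256966 - 1.7517301 = 1.1739665

1.1739665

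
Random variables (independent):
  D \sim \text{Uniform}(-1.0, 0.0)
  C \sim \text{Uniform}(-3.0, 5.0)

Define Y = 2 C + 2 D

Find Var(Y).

For independent RVs: Var(aX + bY) = a²Var(X) + b²Var(Y)
Var(D) = 0.083333333
Var(C) = 5.3333333
Var(Y) = 2²*0.083333333 + 2²*5.3333333
= 4*0.083333333 + 4*5.3333333 = 21.666667

21.666667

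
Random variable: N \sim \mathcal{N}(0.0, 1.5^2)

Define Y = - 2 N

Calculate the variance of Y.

For Y = aN + b: Var(Y) = a² * Var(N)
Var(N) = 1.5^2 = 2.25
Var(Y) = (-2)² * 2.25 = 4 * 2.25 = 9

9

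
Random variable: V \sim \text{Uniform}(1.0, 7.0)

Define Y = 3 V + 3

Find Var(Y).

For Y = aV + b: Var(Y) = a² * Var(V)
Var(V) = (7 - 1)^2/12 = 3
Var(Y) = 3² * 3 = 9 * 3 = 27

27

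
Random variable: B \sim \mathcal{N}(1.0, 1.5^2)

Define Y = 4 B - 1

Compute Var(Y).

For Y = aB + b: Var(Y) = a² * Var(B)
Var(B) = 1.5^2 = 2.25
Var(Y) = 4² * 2.25 = 16 * 2.25 = 36

36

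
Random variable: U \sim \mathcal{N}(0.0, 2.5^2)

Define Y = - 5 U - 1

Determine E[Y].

For Y = -5U - 1:
E[Y] = -5 * E[U] - 1
E[U] = 0.0 = 0
E[Y] = -5 * 0 - 1 = -1

-1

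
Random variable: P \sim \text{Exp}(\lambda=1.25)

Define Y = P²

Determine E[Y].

E[P²] = Var(P) + (E[P])² = 0.64 + 0.64 = 1.28

1.28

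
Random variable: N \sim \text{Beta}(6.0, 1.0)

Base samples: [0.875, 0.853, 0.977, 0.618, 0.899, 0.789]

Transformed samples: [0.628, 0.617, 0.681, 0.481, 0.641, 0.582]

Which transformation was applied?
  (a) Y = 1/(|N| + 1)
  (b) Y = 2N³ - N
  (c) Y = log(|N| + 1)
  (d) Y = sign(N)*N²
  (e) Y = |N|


Checking option (c) Y = log(|N| + 1):
  N = 0.875 -> Y = 0.628 ✓
  N = 0.853 -> Y = 0.617 ✓
  N = 0.977 -> Y = 0.681 ✓
All samples match this transformation.

(c) log(|N| + 1)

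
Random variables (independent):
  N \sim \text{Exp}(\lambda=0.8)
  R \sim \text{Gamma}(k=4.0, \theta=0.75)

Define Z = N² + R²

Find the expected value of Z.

E[Z] = E[N²] + E[R²]
E[N²] = Var(N) + E[N]² = 1.5625 + 1.5625 = 3.125
E[R²] = Var(R) + E[R]² = 2.25 + 9 = 11.25
E[Z] = 3.125 + 11.25 = 14.375

14.375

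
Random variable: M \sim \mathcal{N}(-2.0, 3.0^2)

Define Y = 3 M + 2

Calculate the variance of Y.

For Y = aM + b: Var(Y) = a² * Var(M)
Var(M) = 3.0^2 = 9
Var(Y) = 3² * 9 = 9 * 9 = 81

81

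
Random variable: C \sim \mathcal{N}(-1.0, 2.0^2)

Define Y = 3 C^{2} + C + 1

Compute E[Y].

E[Y] = 3*E[C²] + 1*E[C] + 1
E[C] = -1
E[C²] = Var(C) + (E[C])² = 4 + 1 = 5
E[Y] = 3*5 + 1*(-1) + 1 = 15

15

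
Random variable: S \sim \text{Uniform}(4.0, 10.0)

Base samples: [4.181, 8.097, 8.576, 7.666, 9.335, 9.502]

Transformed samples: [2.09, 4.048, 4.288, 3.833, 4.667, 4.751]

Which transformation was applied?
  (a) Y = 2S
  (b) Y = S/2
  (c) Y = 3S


Checking option (b) Y = S/2:
  S = 4.181 -> Y = 2.09 ✓
  S = 8.097 -> Y = 4.048 ✓
  S = 8.576 -> Y = 4.288 ✓
All samples match this transformation.

(b) S/2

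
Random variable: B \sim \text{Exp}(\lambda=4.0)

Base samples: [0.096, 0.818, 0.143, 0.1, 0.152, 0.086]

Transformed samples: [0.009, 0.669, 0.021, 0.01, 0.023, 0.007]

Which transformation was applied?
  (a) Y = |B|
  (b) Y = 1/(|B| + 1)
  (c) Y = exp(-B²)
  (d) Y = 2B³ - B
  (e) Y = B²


Checking option (e) Y = B²:
  B = 0.096 -> Y = 0.009 ✓
  B = 0.818 -> Y = 0.669 ✓
  B = 0.143 -> Y = 0.021 ✓
All samples match this transformation.

(e) B²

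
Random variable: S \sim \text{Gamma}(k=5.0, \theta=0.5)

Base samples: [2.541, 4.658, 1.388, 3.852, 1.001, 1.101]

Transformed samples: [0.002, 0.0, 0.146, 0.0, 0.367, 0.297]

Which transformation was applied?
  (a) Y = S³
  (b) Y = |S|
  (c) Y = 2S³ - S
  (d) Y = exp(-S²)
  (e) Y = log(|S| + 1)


Checking option (d) Y = exp(-S²):
  S = 2.541 -> Y = 0.002 ✓
  S = 4.658 -> Y = 0.0 ✓
  S = 1.388 -> Y = 0.146 ✓
All samples match this transformation.

(d) exp(-S²)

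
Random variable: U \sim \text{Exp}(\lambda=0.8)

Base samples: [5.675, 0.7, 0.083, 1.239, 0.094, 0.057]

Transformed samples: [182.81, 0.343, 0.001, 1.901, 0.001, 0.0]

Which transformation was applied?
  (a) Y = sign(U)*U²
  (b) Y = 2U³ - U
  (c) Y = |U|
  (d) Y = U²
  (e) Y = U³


Checking option (e) Y = U³:
  U = 5.675 -> Y = 182.81 ✓
  U = 0.7 -> Y = 0.343 ✓
  U = 0.083 -> Y = 0.001 ✓
All samples match this transformation.

(e) U³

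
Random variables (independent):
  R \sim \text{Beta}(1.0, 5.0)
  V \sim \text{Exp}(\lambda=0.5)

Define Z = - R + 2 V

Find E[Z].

E[Z] = -1*E[R] + 2*E[V]
E[R] = 0.16666667
E[V] = 2
E[Z] = -1*0.16666667 + 2*2 = 3.8333333

3.8333333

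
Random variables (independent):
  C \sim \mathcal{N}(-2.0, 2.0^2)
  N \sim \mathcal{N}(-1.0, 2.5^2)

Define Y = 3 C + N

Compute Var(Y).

For independent RVs: Var(aX + bY) = a²Var(X) + b²Var(Y)
Var(C) = 4
Var(N) = 6.25
Var(Y) = 3²*4 + 1²*6.25
= 9*4 + 1*6.25 = 42.25

42.25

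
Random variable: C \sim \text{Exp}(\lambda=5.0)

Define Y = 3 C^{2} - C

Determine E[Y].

E[Y] = 3*E[C²] - 1*E[C]
E[C] = 0.2
E[C²] = Var(C) + (E[C])² = 0.04 + 0.04 = 0.08
E[Y] = 3*0.08 - 1*0.2 = 0.04

0.04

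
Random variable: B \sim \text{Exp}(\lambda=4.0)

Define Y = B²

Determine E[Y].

Using E[X²] = Var(X) + (E[X])²:
E[B] = 0.25
Var(B) = 1/4.0^2 = 0.0625
E[B²] = 0.0625 + 0.25² = 0.0625 + 0.0625 = 0.125

0.125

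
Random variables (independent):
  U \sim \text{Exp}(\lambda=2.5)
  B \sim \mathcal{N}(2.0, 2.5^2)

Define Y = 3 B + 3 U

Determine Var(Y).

For independent RVs: Var(aX + bY) = a²Var(X) + b²Var(Y)
Var(U) = 0.16
Var(B) = 6.25
Var(Y) = 3²*0.16 + 3²*6.25
= 9*0.16 + 9*6.25 = 57.69

57.69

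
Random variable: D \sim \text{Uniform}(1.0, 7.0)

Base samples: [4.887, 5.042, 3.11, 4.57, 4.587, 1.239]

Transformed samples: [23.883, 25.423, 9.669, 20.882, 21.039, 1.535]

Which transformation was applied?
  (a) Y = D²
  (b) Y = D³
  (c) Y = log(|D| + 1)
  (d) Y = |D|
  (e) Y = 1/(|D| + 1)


Checking option (a) Y = D²:
  D = 4.887 -> Y = 23.883 ✓
  D = 5.042 -> Y = 25.423 ✓
  D = 3.11 -> Y = 9.669 ✓
All samples match this transformation.

(a) D²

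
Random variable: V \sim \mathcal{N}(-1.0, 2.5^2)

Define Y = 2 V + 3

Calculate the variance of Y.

For Y = aV + b: Var(Y) = a² * Var(V)
Var(V) = 2.5^2 = 6.25
Var(Y) = 2² * 6.25 = 4 * 6.25 = 25

25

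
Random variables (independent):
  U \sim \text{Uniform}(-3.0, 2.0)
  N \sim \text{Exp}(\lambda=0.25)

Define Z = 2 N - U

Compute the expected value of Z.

E[Z] = -1*E[U] + 2*E[N]
E[U] = -0.5
E[N] = 4
E[Z] = -1*(-0.5) + 2*4 = 8.5

8.5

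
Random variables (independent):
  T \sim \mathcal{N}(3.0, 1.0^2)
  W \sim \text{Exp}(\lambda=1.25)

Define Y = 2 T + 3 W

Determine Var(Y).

For independent RVs: Var(aX + bY) = a²Var(X) + b²Var(Y)
Var(T) = 1
Var(W) = 0.64
Var(Y) = 2²*1 + 3²*0.64
= 4*1 + 9*0.64 = 9.76

9.76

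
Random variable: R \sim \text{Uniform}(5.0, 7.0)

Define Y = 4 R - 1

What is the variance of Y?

For Y = aR + b: Var(Y) = a² * Var(R)
Var(R) = (7 - 5)^2/12 = 0.33333333
Var(Y) = 4² * 0.33333333 = 16 * 0.33333333 = 5.3333333

5.3333333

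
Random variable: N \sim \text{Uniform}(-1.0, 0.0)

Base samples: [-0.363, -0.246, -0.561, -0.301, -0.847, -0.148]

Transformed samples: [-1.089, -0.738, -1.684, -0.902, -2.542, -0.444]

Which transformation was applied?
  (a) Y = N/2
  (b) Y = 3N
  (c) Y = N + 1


Checking option (b) Y = 3N:
  N = -0.363 -> Y = -1.089 ✓
  N = -0.246 -> Y = -0.738 ✓
  N = -0.561 -> Y = -1.684 ✓
All samples match this transformation.

(b) 3N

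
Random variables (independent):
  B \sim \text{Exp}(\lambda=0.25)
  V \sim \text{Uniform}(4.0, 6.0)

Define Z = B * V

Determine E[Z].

For independent RVs: E[XY] = E[X]*E[Y]
E[B] = 4
E[V] = 5
E[Z] = 4 * 5 = 20

20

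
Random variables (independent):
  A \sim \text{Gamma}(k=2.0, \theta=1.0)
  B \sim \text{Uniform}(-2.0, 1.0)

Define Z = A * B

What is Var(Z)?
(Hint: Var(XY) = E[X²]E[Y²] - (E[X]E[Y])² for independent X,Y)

Var(XY) = E[X²]E[Y²] - (E[X]E[Y])²
E[A] = 2, Var(A) = 2
E[B] = -0.5, Var(B) = 0.75
E[A²] = 2 + 2² = 6
E[B²] = 0.75 + (-0.5)² = 1
Var(Z) = 6*1 - (2*(-0.5))²
= 6 - 1 = 5

5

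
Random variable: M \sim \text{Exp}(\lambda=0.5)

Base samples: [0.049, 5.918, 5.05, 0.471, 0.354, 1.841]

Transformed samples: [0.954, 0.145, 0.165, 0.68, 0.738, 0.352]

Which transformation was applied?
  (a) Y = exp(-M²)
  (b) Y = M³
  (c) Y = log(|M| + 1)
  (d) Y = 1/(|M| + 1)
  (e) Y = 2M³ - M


Checking option (d) Y = 1/(|M| + 1):
  M = 0.049 -> Y = 0.954 ✓
  M = 5.918 -> Y = 0.145 ✓
  M = 5.05 -> Y = 0.165 ✓
All samples match this transformation.

(d) 1/(|M| + 1)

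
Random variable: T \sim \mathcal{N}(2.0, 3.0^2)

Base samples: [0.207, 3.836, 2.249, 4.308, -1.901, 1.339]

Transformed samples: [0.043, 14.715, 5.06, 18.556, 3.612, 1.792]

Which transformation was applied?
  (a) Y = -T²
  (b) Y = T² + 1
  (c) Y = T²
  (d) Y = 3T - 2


Checking option (c) Y = T²:
  T = 0.207 -> Y = 0.043 ✓
  T = 3.836 -> Y = 14.715 ✓
  T = 2.249 -> Y = 5.06 ✓
All samples match this transformation.

(c) T²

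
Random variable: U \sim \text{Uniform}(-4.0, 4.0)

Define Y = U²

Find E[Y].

Using E[X²] = Var(X) + (E[X])²:
E[U] = 0
Var(U) = (4 + 4)^2/12 = 5.3333333
E[U²] = 5.3333333 + 0² = 5.3333333 + 0 = 5.3333333

5.3333333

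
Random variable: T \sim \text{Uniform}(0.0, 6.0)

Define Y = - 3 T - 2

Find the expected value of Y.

For Y = -3T - 2:
E[Y] = -3 * E[T] - 2
E[T] = (0 + 6)/2 = 3
E[Y] = -3 * 3 - 2 = -11

-11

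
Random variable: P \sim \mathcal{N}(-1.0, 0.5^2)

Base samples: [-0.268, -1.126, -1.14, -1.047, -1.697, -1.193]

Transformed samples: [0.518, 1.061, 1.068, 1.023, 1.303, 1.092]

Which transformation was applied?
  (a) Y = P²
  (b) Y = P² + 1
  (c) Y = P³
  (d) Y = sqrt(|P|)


Checking option (d) Y = sqrt(|P|):
  P = -0.268 -> Y = 0.518 ✓
  P = -1.126 -> Y = 1.061 ✓
  P = -1.14 -> Y = 1.068 ✓
All samples match this transformation.

(d) sqrt(|P|)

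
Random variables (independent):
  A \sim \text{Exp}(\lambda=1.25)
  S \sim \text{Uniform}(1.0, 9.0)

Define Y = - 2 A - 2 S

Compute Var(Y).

For independent RVs: Var(aX + bY) = a²Var(X) + b²Var(Y)
Var(A) = 0.64
Var(S) = 5.3333333
Var(Y) = (-2)²*0.64 + (-2)²*5.3333333
= 4*0.64 + 4*5.3333333 = 23.893333

23.893333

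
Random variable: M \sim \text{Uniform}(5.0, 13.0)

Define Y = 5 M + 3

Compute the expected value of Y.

For Y = 5M + 3:
E[Y] = 5 * E[M] + 3
E[M] = (5 + 13)/2 = 9
E[Y] = 5 * 9 + 3 = 48

48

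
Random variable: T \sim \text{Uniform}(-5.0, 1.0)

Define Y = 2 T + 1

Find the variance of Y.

For Y = aT + b: Var(Y) = a² * Var(T)
Var(T) = (1 + 5)^2/12 = 3
Var(Y) = 2² * 3 = 4 * 3 = 12

12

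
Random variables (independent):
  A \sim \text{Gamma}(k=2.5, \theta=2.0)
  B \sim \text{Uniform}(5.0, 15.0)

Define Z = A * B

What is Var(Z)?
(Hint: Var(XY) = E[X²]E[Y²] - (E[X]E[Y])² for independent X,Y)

Var(XY) = E[X²]E[Y²] - (E[X]E[Y])²
E[A] = 5, Var(A) = 10
E[B] = 10, Var(B) = 8.3333333
E[A²] = 10 + 5² = 35
E[B²] = 8.3333333 + 10² = 108.33333
Var(Z) = 35*108.33333 - (5*10)²
= 3791.6667 - 2500 = 1291.6667

1291.6667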